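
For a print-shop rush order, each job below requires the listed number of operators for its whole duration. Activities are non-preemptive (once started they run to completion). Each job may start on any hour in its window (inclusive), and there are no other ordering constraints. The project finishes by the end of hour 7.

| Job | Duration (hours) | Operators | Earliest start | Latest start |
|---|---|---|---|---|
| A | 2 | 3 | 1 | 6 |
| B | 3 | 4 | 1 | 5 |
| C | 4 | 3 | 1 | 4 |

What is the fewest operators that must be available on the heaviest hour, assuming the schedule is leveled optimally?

6

Early-start (A@1, B@1, C@1) gives peak 10: h1:10  h2:10  h3:7  h4:3  h5:0  h6:0  h7:0.
Shift B→5.
Schedule A@1, B@5, C@1: h1:6  h2:6  h3:3  h4:3  h5:4  h6:4  h7:4 — peak 6.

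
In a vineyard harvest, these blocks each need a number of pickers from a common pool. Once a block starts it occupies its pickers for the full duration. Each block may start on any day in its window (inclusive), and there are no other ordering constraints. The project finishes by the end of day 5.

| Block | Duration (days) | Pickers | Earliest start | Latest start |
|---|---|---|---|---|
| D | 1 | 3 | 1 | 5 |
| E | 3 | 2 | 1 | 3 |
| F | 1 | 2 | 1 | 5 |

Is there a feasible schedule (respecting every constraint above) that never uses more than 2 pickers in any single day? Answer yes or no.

Total picker-days = 11; over 5 days the average is 11/5 > 2, so some day must exceed 2.

no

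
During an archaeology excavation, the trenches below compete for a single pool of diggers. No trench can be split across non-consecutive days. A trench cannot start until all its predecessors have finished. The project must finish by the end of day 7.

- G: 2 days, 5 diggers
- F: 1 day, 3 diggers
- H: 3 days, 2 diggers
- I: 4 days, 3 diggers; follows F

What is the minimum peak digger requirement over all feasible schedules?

Early-start (G@1, F@1, H@1, I@2) gives peak 10: d1:10  d2:10  d3:5  d4:3  d5:3  d6:0  d7:0.
Shift F→3, H→3, I→4.
Schedule G@1, F@3, H@3, I@4: d1:5  d2:5  d3:5  d4:5  d5:5  d6:3  d7:3 — peak 5.
Total digger-days = 31 over 7 days ⇒ peak ≥ ⌈31/7⌉ = 5, so 5 is optimal.

5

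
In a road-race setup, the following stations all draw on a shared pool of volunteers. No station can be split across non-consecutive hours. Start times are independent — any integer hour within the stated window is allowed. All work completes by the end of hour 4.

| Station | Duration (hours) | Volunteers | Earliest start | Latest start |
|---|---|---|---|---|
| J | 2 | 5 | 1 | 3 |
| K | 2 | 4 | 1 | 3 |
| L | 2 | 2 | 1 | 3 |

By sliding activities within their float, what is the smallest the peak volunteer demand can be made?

Early-start (J@1, K@1, L@1) gives peak 11: h1:11  h2:11  h3:0  h4:0.
Shift K→3, L→3.
Schedule J@1, K@3, L@3: h1:5  h2:5  h3:6  h4:6 — peak 6.
Total volunteer-hours = 22 over 4 hours ⇒ peak ≥ ⌈22/4⌉ = 6, so 6 is optimal.

6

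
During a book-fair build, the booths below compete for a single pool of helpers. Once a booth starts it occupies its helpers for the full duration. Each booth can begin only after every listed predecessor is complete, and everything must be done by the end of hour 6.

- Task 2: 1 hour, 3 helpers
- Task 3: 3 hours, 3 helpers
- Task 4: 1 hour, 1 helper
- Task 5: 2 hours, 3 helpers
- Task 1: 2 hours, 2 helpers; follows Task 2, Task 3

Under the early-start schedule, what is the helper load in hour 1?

10

At early start, hour 1 has: Task 2, Task 3, Task 4, Task 5.
Demand: 3 + 3 + 1 + 3 = 10.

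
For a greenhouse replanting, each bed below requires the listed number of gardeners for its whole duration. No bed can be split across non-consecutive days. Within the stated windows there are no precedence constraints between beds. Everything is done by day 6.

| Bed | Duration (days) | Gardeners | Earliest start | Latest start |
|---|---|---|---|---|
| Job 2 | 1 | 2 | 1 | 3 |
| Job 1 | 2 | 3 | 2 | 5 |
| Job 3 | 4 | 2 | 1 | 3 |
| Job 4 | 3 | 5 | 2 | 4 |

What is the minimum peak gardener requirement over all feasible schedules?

7

Early-start (Job 2@1, Job 1@2, Job 3@1, Job 4@2) gives peak 10: d1:4  d2:10  d3:10  d4:7  d5:0  d6:0.
Shift Job 4→4.
Schedule Job 2@1, Job 1@2, Job 3@1, Job 4@4: d1:4  d2:5  d3:5  d4:7  d5:5  d6:5 — peak 7.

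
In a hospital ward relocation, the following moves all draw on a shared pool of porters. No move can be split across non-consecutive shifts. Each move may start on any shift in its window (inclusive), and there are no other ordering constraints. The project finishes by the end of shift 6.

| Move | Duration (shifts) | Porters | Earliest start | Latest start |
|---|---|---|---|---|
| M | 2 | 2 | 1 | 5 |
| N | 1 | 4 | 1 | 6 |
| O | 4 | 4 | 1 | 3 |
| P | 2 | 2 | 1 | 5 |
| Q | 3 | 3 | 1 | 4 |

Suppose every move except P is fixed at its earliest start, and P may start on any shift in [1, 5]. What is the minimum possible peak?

13

P@1: s1:15  s2:11  s3:7  s4:4  s5:0  s6:0 → peak 15
P@2: s1:13  s2:11  s3:9  s4:4  s5:0  s6:0 → peak 13
P@3: s1:13  s2:9  s3:9  s4:6  s5:0  s6:0 → peak 13
P@4: s1:13  s2:9  s3:7  s4:6  s5:2  s6:0 → peak 13
P@5: s1:13  s2:9  s3:7  s4:4  s5:2  s6:2 → peak 13
Best is P@2, peak 13.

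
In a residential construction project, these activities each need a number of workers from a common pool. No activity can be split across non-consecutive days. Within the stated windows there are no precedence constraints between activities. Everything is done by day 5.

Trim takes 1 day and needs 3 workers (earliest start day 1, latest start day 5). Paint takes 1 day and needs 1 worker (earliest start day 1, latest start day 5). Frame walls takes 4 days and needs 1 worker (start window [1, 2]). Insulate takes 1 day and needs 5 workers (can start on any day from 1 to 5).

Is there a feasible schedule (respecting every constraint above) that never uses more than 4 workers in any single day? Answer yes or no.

The minimum achievable peak is 5; 4 < 5, so no feasible schedule stays within the cap.

no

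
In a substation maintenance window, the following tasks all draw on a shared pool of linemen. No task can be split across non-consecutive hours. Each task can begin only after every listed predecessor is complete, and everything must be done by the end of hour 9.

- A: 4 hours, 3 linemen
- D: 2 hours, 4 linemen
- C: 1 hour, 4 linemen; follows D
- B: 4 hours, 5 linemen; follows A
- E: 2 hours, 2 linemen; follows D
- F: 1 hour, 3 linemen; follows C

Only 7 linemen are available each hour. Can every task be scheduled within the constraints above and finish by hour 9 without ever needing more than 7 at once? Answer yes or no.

yes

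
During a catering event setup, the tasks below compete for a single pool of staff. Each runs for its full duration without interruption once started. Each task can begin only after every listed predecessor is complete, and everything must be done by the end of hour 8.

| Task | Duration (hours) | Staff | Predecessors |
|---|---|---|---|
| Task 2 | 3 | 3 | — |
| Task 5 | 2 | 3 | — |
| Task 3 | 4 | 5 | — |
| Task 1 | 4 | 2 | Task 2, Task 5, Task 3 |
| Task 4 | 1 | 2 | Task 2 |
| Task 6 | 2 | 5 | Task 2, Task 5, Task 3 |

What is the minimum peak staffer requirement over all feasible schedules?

Schedule Task 2@1, Task 5@1, Task 3@1, Task 1@5, Task 4@4, Task 6@5: h1:11  h2:11  h3:8  h4:7  h5:7  h6:7  h7:2  h8:2 — peak 11.

11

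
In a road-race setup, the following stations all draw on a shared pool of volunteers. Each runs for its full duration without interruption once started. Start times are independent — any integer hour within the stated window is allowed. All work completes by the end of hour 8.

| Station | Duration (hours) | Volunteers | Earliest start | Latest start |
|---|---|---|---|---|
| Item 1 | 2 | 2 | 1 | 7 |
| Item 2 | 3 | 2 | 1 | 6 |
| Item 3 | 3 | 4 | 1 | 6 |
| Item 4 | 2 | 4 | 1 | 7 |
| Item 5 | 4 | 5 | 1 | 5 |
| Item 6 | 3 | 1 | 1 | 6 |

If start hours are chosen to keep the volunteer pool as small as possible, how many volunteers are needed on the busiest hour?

Early-start (Item 1@1, Item 2@1, Item 3@1, Item 4@1, Item 5@1, Item 6@1) gives peak 18: h1:18  h2:18  h3:12  h4:5  h5:0  h6:0  h7:0  h8:0.
Shift Item 2→3, Item 3→5, Item 4→6.
Schedule Item 1@1, Item 2@3, Item 3@5, Item 4@6, Item 5@1, Item 6@1: h1:8  h2:8  h3:8  h4:7  h5:6  h6:8  h7:8  h8:0 — peak 8.

8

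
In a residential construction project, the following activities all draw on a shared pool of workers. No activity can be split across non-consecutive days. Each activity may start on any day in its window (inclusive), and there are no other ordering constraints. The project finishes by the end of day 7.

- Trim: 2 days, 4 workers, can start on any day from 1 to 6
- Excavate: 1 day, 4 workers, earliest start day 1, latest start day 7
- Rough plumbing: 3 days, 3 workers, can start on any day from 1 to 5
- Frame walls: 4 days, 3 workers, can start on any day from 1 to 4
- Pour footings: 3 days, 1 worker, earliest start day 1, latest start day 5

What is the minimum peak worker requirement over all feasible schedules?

6

Early-start (Trim@1, Excavate@1, Rough plumbing@1, Frame walls@1, Pour footings@1) gives peak 15: d1:15  d2:11  d3:7  d4:3  d5:0  d6:0  d7:0.
Shift Excavate→3, Rough plumbing→4, Frame walls→4.
Schedule Trim@1, Excavate@3, Rough plumbing@4, Frame walls@4, Pour footings@1: d1:5  d2:5  d3:5  d4:6  d5:6  d6:6  d7:3 — peak 6.
Total worker-days = 36 over 7 days ⇒ peak ≥ ⌈36/7⌉ = 6, so 6 is optimal.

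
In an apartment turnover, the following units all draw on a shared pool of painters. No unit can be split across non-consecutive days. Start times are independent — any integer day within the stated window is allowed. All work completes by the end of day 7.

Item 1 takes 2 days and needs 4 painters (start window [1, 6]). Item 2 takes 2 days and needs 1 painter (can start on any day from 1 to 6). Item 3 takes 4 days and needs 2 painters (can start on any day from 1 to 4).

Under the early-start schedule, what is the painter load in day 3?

At early start, day 3 has: Item 3.
Demand: 2 = 2.

2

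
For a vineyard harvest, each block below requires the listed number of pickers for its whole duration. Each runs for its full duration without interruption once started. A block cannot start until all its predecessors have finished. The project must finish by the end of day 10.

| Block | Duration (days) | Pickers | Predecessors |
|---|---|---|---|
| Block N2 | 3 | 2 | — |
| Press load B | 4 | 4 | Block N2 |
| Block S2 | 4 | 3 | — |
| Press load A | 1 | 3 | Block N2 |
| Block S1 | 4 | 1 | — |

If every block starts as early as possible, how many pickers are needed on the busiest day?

11

Early-start schedule: Block N2@1, Press load B@4, Block S2@1, Press load A@4, Block S1@1.
Load per day: day 1: 6, day 2: 6, day 3: 6, day 4: 11, day 5: 4, day 6: 4, day 7: 4, day 8: 0, day 9: 0, day 10: 0.
Peak is 11.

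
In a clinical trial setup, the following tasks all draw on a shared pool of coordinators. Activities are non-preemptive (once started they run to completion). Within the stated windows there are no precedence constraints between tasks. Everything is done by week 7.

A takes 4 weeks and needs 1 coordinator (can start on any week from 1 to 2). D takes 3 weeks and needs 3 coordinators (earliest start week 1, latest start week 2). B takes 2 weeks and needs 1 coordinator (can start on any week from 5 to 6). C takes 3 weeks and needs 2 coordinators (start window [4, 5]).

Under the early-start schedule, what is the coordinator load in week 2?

At early start, week 2 has: A, D.
Demand: 1 + 3 = 4.

4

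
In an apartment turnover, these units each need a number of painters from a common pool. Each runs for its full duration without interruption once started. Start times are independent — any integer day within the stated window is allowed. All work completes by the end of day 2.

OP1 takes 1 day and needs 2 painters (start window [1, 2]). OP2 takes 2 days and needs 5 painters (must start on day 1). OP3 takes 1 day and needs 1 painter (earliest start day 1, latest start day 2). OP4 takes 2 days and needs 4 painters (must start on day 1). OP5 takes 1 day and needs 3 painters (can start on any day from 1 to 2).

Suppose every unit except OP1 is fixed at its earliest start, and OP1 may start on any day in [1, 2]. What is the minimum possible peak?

OP1@1: d1:15  d2:9 → peak 15
OP1@2: d1:13  d2:11 → peak 13
Best is OP1@2, peak 13.

13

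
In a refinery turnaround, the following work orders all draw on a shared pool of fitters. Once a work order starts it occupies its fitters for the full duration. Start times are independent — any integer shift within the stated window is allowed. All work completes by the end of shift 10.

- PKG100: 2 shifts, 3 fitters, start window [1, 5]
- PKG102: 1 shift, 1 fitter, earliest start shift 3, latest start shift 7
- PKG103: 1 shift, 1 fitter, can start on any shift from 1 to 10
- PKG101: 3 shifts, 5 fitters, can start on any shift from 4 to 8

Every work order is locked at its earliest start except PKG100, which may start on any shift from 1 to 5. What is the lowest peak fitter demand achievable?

PKG100@1: s1:4  s2:3  s3:1  s4:5  s5:5  s6:5  s7:0  s8:0  s9:0  s10:0 → peak 5
PKG100@2: s1:1  s2:3  s3:4  s4:5  s5:5  s6:5  s7:0  s8:0  s9:0  s10:0 → peak 5
PKG100@3: s1:1  s2:0  s3:4  s4:8  s5:5  s6:5  s7:0  s8:0  s9:0  s10:0 → peak 8
PKG100@4: s1:1  s2:0  s3:1  s4:8  s5:8  s6:5  s7:0  s8:0  s9:0  s10:0 → peak 8
PKG100@5: s1:1  s2:0  s3:1  s4:5  s5:8  s6:8  s7:0  s8:0  s9:0  s10:0 → peak 8
Best is PKG100@1, peak 5.

5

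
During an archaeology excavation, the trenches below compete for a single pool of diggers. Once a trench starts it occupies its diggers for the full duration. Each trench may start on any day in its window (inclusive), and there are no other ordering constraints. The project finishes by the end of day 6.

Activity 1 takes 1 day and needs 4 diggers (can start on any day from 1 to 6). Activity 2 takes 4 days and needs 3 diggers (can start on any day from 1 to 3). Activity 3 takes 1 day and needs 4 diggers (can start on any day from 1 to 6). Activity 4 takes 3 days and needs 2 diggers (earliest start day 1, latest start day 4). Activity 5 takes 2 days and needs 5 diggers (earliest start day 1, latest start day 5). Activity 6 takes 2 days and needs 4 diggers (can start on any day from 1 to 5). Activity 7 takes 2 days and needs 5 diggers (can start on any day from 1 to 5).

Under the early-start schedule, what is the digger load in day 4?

3

At early start, day 4 has: Activity 2.
Demand: 3 = 3.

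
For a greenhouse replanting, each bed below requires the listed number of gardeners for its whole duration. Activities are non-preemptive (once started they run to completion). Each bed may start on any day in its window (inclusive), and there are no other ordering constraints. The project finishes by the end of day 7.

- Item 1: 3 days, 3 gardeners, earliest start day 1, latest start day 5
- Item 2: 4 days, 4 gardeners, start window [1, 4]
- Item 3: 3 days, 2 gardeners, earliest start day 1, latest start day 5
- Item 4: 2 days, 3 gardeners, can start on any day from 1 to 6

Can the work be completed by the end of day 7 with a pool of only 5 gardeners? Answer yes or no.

no

Total gardener-days = 37; over 7 days the average is 37/7 > 5, so some day must exceed 5.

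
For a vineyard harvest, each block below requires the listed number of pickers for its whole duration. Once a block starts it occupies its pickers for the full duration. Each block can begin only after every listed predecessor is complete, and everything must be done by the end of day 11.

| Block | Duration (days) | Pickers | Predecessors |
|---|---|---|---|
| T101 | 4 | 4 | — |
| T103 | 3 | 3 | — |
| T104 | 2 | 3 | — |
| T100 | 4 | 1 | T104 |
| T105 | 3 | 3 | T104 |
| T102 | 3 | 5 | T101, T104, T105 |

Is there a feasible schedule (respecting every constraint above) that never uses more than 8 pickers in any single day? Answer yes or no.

Schedule T101@1, T103@1, T104@4, T100@6, T105@6, T102@9: d1:7  d2:7  d3:7  d4:7  d5:3  d6:4  d7:4  d8:4  d9:6  d10:5  d11:5 — peak 7 ≤ 8.

yes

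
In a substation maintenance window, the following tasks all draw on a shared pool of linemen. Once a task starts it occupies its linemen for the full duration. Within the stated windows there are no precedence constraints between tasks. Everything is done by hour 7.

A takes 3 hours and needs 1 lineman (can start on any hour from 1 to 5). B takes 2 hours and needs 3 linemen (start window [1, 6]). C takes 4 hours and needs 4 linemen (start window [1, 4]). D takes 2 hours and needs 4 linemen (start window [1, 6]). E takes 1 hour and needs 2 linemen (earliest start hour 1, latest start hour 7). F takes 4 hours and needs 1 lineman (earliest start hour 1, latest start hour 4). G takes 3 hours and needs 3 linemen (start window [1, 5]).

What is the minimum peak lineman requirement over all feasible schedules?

Early-start (A@1, B@1, C@1, D@1, E@1, F@1, G@1) gives peak 18: h1:18  h2:16  h3:9  h4:5  h5:0  h6:0  h7:0.
Shift D→5, E→3, F→3, G→4.
Schedule A@1, B@1, C@1, D@5, E@3, F@3, G@4: h1:8  h2:8  h3:8  h4:8  h5:8  h6:8  h7:0 — peak 8.

8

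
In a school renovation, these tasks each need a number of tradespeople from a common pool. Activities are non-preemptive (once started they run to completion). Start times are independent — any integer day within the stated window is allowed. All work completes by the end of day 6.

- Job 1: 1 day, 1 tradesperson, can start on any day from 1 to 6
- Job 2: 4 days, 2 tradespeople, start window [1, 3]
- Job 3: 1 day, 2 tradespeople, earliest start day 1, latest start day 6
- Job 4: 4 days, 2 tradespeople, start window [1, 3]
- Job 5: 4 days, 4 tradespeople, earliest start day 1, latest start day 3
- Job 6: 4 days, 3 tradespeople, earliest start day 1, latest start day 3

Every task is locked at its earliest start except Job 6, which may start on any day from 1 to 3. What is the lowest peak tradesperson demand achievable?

11

Job 6@1: d1:14  d2:11  d3:11  d4:11  d5:0  d6:0 → peak 14
Job 6@2: d1:11  d2:11  d3:11  d4:11  d5:3  d6:0 → peak 11
Job 6@3: d1:11  d2:8  d3:11  d4:11  d5:3  d6:3 → peak 11
Best is Job 6@2, peak 11.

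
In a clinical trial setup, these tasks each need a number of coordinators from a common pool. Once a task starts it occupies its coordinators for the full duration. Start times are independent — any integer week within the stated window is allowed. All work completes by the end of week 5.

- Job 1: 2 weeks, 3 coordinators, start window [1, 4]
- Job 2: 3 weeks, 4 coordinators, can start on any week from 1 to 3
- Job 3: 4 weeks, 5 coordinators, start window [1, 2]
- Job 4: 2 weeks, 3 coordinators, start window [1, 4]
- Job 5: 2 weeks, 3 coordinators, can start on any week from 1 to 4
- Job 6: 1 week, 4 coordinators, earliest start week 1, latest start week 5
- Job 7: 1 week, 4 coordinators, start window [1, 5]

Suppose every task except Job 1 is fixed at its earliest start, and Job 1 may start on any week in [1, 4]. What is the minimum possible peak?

Job 1@1: w1:26  w2:18  w3:9  w4:5  w5:0 → peak 26
Job 1@2: w1:23  w2:18  w3:12  w4:5  w5:0 → peak 23
Job 1@3: w1:23  w2:15  w3:12  w4:8  w5:0 → peak 23
Job 1@4: w1:23  w2:15  w3:9  w4:8  w5:3 → peak 23
Best is Job 1@2, peak 23.

23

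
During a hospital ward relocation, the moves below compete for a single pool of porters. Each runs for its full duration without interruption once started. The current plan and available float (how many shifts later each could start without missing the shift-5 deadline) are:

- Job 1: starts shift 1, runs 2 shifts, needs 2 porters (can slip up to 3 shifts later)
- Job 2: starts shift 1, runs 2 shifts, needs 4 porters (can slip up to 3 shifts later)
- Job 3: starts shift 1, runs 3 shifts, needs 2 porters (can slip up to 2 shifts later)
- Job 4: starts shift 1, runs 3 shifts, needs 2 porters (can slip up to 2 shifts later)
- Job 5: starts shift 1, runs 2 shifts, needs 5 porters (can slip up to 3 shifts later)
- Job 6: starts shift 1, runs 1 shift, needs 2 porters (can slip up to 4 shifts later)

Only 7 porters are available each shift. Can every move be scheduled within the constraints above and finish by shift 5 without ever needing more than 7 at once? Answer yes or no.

Total porter-shifts = 36; over 5 shifts the average is 36/5 > 7, so some shift must exceed 7.

no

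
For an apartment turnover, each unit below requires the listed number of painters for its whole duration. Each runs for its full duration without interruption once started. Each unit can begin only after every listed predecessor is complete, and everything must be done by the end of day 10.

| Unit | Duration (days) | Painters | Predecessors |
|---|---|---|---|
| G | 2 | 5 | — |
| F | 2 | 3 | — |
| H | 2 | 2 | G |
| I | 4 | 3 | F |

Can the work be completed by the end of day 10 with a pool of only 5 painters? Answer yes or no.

yes

Schedule G@1, F@3, H@3, I@5: d1:5  d2:5  d3:5  d4:5  d5:3  d6:3  d7:3  d8:3  d9:0  d10:0 — peak 5 ≤ 5.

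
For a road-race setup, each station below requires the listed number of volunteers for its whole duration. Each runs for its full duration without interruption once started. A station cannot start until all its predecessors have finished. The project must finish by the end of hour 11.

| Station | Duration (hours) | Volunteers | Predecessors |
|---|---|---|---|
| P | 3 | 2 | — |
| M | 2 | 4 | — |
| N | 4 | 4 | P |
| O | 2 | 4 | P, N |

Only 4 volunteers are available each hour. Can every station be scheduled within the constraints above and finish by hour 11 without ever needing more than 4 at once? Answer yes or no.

Schedule P@1, M@4, N@6, O@10: h1:2  h2:2  h3:2  h4:4  h5:4  h6:4  h7:4  h8:4  h9:4  h10:4  h11:4 — peak 4 ≤ 4.

yes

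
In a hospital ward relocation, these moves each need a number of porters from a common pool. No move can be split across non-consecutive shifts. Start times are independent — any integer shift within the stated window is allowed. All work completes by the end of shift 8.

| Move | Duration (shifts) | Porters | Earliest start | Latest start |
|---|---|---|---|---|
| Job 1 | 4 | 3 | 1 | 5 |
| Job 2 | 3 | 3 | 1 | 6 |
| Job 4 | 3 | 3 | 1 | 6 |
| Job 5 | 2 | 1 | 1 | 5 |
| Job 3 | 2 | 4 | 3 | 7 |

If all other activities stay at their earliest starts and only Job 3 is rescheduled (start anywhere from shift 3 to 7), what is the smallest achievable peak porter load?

10

Job 3@3: s1:10  s2:10  s3:13  s4:7  s5:0  s6:0  s7:0  s8:0 → peak 13
Job 3@4: s1:10  s2:10  s3:9  s4:7  s5:4  s6:0  s7:0  s8:0 → peak 10
Job 3@5: s1:10  s2:10  s3:9  s4:3  s5:4  s6:4  s7:0  s8:0 → peak 10
Job 3@6: s1:10  s2:10  s3:9  s4:3  s5:0  s6:4  s7:4  s8:0 → peak 10
Job 3@7: s1:10  s2:10  s3:9  s4:3  s5:0  s6:0  s7:4  s8:4 → peak 10
Best is Job 3@4, peak 10.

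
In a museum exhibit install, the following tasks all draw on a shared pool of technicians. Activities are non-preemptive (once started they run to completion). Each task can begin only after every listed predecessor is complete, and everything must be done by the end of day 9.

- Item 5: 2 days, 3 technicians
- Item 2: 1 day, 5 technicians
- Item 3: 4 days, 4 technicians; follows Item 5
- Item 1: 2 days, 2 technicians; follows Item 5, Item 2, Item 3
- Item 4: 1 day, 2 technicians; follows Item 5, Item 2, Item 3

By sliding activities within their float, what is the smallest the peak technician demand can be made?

Early-start (Item 5@1, Item 2@1, Item 3@3, Item 1@7, Item 4@7) gives peak 8: d1:8  d2:3  d3:4  d4:4  d5:4  d6:4  d7:4  d8:2  d9:0.
Shift Item 2→3, Item 3→4, Item 1→8, Item 4→8.
Schedule Item 5@1, Item 2@3, Item 3@4, Item 1@8, Item 4@8: d1:3  d2:3  d3:5  d4:4  d5:4  d6:4  d7:4  d8:4  d9:2 — peak 5.

5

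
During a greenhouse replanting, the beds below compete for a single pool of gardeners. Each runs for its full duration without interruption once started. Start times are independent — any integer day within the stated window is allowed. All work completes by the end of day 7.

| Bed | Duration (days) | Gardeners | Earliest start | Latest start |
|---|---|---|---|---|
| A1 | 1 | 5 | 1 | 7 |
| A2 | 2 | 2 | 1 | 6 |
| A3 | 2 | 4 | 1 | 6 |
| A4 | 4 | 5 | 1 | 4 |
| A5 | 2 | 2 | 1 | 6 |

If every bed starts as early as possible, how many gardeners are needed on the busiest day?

Early-start schedule: A1@1, A2@1, A3@1, A4@1, A5@1.
Load per day: day 1: 18, day 2: 13, day 3: 5, day 4: 5, day 5: 0, day 6: 0, day 7: 0.
Peak is 18.

18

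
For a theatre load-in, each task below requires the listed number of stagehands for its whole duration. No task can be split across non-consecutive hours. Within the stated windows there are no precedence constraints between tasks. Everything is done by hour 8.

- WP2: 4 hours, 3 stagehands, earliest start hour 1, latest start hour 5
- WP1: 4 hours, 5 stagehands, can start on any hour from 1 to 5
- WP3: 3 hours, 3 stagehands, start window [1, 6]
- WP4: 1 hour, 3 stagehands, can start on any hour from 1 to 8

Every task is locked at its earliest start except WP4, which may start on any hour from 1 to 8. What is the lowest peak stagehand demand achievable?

WP4@1: h1:14  h2:11  h3:11  h4:8  h5:0  h6:0  h7:0  h8:0 → peak 14
WP4@2: h1:11  h2:14  h3:11  h4:8  h5:0  h6:0  h7:0  h8:0 → peak 14
WP4@3: h1:11  h2:11  h3:14  h4:8  h5:0  h6:0  h7:0  h8:0 → peak 14
WP4@4: h1:11  h2:11  h3:11  h4:11  h5:0  h6:0  h7:0  h8:0 → peak 11
WP4@5: h1:11  h2:11  h3:11  h4:8  h5:3  h6:0  h7:0  h8:0 → peak 11
WP4@6: h1:11  h2:11  h3:11  h4:8  h5:0  h6:3  h7:0  h8:0 → peak 11
WP4@7: h1:11  h2:11  h3:11  h4:8  h5:0  h6:0  h7:3  h8:0 → peak 11
WP4@8: h1:11  h2:11  h3:11  h4:8  h5:0  h6:0  h7:0  h8:3 → peak 11
Best is WP4@4, peak 11.

11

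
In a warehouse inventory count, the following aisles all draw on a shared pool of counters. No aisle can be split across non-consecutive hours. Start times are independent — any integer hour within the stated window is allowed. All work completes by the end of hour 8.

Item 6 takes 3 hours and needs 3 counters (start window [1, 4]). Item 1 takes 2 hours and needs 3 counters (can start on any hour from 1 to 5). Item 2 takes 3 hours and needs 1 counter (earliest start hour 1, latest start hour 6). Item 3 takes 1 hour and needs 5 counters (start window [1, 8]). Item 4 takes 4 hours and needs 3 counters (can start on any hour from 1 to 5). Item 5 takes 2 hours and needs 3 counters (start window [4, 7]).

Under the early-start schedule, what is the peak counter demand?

15

Early-start schedule: Item 6@1, Item 1@1, Item 2@1, Item 3@1, Item 4@1, Item 5@4.
Load per hour: hour 1: 15, hour 2: 10, hour 3: 7, hour 4: 6, hour 5: 3, hour 6: 0, hour 7: 0, hour 8: 0.
Peak is 15.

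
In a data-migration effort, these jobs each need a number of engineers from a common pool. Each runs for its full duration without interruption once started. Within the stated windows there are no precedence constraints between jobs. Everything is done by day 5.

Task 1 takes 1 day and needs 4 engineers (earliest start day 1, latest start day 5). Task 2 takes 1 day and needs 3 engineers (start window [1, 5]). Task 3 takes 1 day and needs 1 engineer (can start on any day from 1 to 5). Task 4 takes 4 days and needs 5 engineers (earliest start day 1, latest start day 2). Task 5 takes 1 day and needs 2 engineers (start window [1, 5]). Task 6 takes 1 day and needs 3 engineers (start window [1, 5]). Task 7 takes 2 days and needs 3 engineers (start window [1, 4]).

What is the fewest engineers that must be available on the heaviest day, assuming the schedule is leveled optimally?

Early-start (Task 1@1, Task 2@1, Task 3@1, Task 4@1, Task 5@1, Task 6@1, Task 7@1) gives peak 21: d1:21  d2:8  d3:5  d4:5  d5:0.
Shift Task 4→2, Task 5→2, Task 6→3, Task 7→4.
Schedule Task 1@1, Task 2@1, Task 3@1, Task 4@2, Task 5@2, Task 6@3, Task 7@4: d1:8  d2:7  d3:8  d4:8  d5:8 — peak 8.
Total engineer-days = 39 over 5 days ⇒ peak ≥ ⌈39/5⌉ = 8, so 8 is optimal.

8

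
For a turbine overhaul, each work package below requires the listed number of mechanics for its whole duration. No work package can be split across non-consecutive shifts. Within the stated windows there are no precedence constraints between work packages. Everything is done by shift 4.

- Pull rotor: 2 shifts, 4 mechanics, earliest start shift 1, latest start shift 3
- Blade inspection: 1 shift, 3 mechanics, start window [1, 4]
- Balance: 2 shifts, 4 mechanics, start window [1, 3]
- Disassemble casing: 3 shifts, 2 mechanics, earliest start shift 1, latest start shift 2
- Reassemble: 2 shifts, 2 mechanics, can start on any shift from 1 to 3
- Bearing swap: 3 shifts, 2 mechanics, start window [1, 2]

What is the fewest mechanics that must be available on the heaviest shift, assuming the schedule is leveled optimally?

10

Early-start (Pull rotor@1, Blade inspection@1, Balance@1, Disassemble casing@1, Reassemble@1, Bearing swap@1) gives peak 17: s1:17  s2:14  s3:4  s4:0.
Shift Balance→3, Reassemble→2, Bearing swap→2.
Schedule Pull rotor@1, Blade inspection@1, Balance@3, Disassemble casing@1, Reassemble@2, Bearing swap@2: s1:9  s2:10  s3:10  s4:6 — peak 10.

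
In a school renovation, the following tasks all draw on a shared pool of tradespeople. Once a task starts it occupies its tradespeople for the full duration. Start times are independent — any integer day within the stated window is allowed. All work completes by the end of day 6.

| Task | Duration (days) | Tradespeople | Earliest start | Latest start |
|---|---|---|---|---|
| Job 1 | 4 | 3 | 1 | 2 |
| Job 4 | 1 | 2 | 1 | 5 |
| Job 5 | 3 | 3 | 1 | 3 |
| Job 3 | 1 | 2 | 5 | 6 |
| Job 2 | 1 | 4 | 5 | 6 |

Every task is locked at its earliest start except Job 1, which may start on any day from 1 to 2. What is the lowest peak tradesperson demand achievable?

8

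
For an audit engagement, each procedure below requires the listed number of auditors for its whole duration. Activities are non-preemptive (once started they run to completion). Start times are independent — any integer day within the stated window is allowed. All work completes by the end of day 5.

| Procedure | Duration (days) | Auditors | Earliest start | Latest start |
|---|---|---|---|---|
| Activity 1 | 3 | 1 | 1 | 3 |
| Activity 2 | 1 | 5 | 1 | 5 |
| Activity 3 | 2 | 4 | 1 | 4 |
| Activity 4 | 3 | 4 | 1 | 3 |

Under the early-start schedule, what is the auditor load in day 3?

At early start, day 3 has: Activity 1, Activity 4.
Demand: 1 + 4 = 5.

5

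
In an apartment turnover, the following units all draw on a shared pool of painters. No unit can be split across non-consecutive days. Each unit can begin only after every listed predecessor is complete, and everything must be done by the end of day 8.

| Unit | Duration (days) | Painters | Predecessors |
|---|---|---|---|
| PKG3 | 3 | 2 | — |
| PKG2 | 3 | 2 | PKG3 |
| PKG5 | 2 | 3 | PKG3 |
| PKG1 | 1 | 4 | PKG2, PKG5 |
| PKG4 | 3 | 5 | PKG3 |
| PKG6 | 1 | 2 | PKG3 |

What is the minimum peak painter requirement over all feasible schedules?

Early-start (PKG3@1, PKG2@4, PKG5@4, PKG1@7, PKG4@4, PKG6@4) gives peak 12: d1:2  d2:2  d3:2  d4:12  d5:10  d6:7  d7:4  d8:0.
Shift PKG4→6.
Schedule PKG3@1, PKG2@4, PKG5@4, PKG1@7, PKG4@6, PKG6@4: d1:2  d2:2  d3:2  d4:7  d5:5  d6:7  d7:9  d8:5 — peak 9.

9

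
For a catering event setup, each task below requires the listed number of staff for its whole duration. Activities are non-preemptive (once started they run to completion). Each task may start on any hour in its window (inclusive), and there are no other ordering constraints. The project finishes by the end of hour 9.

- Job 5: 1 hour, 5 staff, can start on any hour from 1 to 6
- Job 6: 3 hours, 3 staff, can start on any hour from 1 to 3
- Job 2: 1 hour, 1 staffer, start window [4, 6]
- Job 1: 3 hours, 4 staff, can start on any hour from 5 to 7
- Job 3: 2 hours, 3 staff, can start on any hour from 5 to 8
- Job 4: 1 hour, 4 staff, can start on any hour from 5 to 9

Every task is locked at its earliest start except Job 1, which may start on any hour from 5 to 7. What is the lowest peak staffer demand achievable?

8

Job 1@5: h1:8  h2:3  h3:3  h4:1  h5:11  h6:7  h7:4  h8:0  h9:0 → peak 11
Job 1@6: h1:8  h2:3  h3:3  h4:1  h5:7  h6:7  h7:4  h8:4  h9:0 → peak 8
Job 1@7: h1:8  h2:3  h3:3  h4:1  h5:7  h6:3  h7:4  h8:4  h9:4 → peak 8
Best is Job 1@6, peak 8.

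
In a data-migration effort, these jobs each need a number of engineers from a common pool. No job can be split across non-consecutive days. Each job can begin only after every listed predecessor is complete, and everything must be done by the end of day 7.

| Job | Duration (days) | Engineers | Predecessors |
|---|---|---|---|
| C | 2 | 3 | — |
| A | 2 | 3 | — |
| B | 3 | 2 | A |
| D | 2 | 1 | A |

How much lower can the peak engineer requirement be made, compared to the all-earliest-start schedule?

Early-start peak: d1:6  d2:6  d3:3  d4:3  d5:2  d6:0  d7:0 ⇒ 6.
Leveled (C@1, A@3, B@5, D@5): d1:3  d2:3  d3:3  d4:3  d5:3  d6:3  d7:2 ⇒ 3.
Reduction 6 − 3 = 3.

3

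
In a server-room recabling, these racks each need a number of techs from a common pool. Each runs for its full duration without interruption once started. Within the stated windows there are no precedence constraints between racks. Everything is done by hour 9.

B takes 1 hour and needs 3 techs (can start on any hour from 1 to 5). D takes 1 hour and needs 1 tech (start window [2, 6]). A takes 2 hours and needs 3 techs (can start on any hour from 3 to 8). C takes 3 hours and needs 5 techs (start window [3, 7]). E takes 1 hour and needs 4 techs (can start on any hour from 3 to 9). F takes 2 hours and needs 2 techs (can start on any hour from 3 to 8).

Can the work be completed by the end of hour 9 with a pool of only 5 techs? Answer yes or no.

Schedule B@1, D@2, A@3, C@5, E@8, F@3: h1:3  h2:1  h3:5  h4:5  h5:5  h6:5  h7:5  h8:4  h9:0 — peak 5 ≤ 5.

yes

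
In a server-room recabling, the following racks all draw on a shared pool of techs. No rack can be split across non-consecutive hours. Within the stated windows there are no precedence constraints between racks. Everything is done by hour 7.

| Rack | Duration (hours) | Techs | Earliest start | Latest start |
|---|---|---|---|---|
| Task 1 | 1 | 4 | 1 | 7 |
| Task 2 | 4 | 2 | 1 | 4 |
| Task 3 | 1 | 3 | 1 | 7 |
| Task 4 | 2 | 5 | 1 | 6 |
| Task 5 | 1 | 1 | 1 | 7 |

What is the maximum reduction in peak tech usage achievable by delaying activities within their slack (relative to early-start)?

10

Early-start peak: h1:15  h2:7  h3:2  h4:2  h5:0  h6:0  h7:0 ⇒ 15.
Leveled (Task 1@1, Task 2@2, Task 3@2, Task 4@6, Task 5@1): h1:5  h2:5  h3:2  h4:2  h5:2  h6:5  h7:5 ⇒ 5.
Reduction 15 − 5 = 10.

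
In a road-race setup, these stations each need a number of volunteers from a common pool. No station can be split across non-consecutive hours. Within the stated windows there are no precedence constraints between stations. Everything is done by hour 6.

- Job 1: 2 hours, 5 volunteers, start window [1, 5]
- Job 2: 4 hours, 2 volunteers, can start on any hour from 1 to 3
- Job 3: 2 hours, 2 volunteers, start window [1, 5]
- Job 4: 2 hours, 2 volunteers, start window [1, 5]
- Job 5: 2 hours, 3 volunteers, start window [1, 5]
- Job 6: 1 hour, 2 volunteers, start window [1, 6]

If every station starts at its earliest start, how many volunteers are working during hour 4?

At early start, hour 4 has: Job 2.
Demand: 2 = 2.

2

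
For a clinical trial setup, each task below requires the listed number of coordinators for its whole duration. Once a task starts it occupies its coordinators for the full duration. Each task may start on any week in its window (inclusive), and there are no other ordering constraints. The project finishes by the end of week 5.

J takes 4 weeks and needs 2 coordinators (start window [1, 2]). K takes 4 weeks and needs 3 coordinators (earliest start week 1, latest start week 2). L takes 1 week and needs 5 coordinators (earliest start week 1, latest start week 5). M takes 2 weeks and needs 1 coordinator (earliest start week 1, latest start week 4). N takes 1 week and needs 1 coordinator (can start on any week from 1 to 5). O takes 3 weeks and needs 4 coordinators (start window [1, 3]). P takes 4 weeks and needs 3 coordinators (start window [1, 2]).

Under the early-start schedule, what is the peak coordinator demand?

Early-start schedule: J@1, K@1, L@1, M@1, N@1, O@1, P@1.
Load per week: week 1: 19, week 2: 13, week 3: 12, week 4: 8, week 5: 0.
Peak is 19.

19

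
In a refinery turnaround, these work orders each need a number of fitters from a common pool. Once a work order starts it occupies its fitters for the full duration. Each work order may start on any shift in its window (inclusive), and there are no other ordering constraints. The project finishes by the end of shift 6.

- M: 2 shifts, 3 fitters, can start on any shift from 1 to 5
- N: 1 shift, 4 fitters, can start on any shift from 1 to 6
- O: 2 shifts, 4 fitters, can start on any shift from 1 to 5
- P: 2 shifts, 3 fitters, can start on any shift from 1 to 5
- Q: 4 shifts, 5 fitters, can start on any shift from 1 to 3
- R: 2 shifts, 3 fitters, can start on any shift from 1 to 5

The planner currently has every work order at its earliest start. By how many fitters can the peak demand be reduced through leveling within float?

Early-start peak: s1:22  s2:18  s3:5  s4:5  s5:0  s6:0 ⇒ 22.
Leveled (M@1, N@3, O@4, P@1, Q@3, R@1): s1:9  s2:9  s3:9  s4:9  s5:9  s6:5 ⇒ 9.
Reduction 22 − 9 = 13.

13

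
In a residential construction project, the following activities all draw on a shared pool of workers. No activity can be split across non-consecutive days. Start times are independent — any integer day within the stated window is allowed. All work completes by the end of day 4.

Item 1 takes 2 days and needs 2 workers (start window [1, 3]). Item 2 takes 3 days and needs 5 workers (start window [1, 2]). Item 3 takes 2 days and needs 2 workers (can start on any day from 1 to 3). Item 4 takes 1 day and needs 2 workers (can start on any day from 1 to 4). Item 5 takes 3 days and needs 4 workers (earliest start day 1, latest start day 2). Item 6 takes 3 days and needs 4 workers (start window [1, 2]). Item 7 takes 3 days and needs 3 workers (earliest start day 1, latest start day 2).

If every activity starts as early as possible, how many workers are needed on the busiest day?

22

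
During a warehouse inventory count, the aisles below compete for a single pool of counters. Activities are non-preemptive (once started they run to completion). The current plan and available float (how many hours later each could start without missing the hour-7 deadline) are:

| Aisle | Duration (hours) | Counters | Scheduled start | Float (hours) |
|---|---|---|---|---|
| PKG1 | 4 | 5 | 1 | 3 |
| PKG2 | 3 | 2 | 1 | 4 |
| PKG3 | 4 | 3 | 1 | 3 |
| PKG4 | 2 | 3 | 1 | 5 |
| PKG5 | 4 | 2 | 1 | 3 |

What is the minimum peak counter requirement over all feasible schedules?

10

Early-start (PKG1@1, PKG2@1, PKG3@1, PKG4@1, PKG5@1) gives peak 15: h1:15  h2:15  h3:12  h4:10  h5:0  h6:0  h7:0.
Shift PKG4→5, PKG5→4.
Schedule PKG1@1, PKG2@1, PKG3@1, PKG4@5, PKG5@4: h1:10  h2:10  h3:10  h4:10  h5:5  h6:5  h7:2 — peak 10.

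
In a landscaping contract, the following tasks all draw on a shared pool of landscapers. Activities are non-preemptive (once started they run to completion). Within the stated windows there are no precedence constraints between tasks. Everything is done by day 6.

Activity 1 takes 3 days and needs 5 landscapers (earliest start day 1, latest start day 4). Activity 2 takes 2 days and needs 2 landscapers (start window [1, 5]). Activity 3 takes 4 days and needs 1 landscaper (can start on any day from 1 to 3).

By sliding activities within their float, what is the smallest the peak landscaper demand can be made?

Early-start (Activity 1@1, Activity 2@1, Activity 3@1) gives peak 8: d1:8  d2:8  d3:6  d4:1  d5:0  d6:0.
Shift Activity 2→4.
Schedule Activity 1@1, Activity 2@4, Activity 3@1: d1:6  d2:6  d3:6  d4:3  d5:2  d6:0 — peak 6.

6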